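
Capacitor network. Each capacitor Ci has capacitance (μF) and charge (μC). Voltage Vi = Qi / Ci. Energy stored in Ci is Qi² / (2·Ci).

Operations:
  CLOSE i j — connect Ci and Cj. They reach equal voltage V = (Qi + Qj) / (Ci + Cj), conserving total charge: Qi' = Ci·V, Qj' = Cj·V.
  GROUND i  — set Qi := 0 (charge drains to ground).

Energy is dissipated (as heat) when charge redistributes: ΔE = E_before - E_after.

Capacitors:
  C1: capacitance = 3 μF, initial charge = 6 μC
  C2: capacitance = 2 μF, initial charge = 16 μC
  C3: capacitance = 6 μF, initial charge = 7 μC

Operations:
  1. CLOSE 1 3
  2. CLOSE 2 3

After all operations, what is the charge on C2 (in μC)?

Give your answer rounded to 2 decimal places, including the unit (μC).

Answer: 6.17 μC

Derivation:
Initial: C1(3μF, Q=6μC, V=2.00V), C2(2μF, Q=16μC, V=8.00V), C3(6μF, Q=7μC, V=1.17V)
Op 1: CLOSE 1-3: Q_total=13.00, C_total=9.00, V=1.44; Q1=4.33, Q3=8.67; dissipated=0.694
Op 2: CLOSE 2-3: Q_total=24.67, C_total=8.00, V=3.08; Q2=6.17, Q3=18.50; dissipated=32.231
Final charges: Q1=4.33, Q2=6.17, Q3=18.50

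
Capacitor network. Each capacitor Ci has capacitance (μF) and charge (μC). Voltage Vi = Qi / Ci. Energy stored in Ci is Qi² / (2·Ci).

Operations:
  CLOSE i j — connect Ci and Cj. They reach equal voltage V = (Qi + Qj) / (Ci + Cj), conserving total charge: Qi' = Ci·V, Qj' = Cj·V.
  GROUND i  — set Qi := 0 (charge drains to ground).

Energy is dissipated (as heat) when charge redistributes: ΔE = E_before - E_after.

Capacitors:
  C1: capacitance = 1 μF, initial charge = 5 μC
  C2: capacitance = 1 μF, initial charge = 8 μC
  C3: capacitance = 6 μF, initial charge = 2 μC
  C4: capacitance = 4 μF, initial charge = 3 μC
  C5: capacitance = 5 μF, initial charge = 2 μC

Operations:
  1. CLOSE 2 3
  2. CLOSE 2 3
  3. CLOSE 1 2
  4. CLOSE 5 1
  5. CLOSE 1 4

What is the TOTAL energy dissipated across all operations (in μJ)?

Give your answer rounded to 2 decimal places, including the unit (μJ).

Answer: 31.69 μJ

Derivation:
Initial: C1(1μF, Q=5μC, V=5.00V), C2(1μF, Q=8μC, V=8.00V), C3(6μF, Q=2μC, V=0.33V), C4(4μF, Q=3μC, V=0.75V), C5(5μF, Q=2μC, V=0.40V)
Op 1: CLOSE 2-3: Q_total=10.00, C_total=7.00, V=1.43; Q2=1.43, Q3=8.57; dissipated=25.190
Op 2: CLOSE 2-3: Q_total=10.00, C_total=7.00, V=1.43; Q2=1.43, Q3=8.57; dissipated=0.000
Op 3: CLOSE 1-2: Q_total=6.43, C_total=2.00, V=3.21; Q1=3.21, Q2=3.21; dissipated=3.189
Op 4: CLOSE 5-1: Q_total=5.21, C_total=6.00, V=0.87; Q5=4.35, Q1=0.87; dissipated=3.300
Op 5: CLOSE 1-4: Q_total=3.87, C_total=5.00, V=0.77; Q1=0.77, Q4=3.10; dissipated=0.006
Total dissipated: 31.685 μJ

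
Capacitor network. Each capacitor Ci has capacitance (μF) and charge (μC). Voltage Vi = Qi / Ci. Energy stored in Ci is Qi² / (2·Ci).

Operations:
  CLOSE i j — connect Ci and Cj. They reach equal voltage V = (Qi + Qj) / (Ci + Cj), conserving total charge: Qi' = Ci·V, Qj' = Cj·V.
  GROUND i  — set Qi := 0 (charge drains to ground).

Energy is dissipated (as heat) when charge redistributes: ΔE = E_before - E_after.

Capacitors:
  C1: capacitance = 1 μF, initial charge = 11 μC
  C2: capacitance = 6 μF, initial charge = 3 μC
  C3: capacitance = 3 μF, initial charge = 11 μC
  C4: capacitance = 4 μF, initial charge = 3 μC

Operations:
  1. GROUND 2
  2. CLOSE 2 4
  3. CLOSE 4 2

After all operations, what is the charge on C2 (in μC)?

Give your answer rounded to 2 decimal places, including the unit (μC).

Initial: C1(1μF, Q=11μC, V=11.00V), C2(6μF, Q=3μC, V=0.50V), C3(3μF, Q=11μC, V=3.67V), C4(4μF, Q=3μC, V=0.75V)
Op 1: GROUND 2: Q2=0; energy lost=0.750
Op 2: CLOSE 2-4: Q_total=3.00, C_total=10.00, V=0.30; Q2=1.80, Q4=1.20; dissipated=0.675
Op 3: CLOSE 4-2: Q_total=3.00, C_total=10.00, V=0.30; Q4=1.20, Q2=1.80; dissipated=0.000
Final charges: Q1=11.00, Q2=1.80, Q3=11.00, Q4=1.20

Answer: 1.80 μC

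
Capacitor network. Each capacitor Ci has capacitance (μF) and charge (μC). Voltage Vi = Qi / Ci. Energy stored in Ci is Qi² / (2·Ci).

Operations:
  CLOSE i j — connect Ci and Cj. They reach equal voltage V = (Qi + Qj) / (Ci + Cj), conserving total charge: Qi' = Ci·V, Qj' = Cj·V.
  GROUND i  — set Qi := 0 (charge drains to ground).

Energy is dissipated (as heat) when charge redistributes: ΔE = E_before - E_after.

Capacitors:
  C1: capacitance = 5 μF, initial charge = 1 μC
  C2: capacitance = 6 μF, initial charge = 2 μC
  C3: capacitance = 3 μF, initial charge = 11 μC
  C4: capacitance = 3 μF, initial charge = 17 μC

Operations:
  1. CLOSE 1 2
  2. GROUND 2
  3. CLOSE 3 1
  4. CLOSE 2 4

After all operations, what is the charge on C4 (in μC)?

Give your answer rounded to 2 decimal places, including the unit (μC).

Answer: 5.67 μC

Derivation:
Initial: C1(5μF, Q=1μC, V=0.20V), C2(6μF, Q=2μC, V=0.33V), C3(3μF, Q=11μC, V=3.67V), C4(3μF, Q=17μC, V=5.67V)
Op 1: CLOSE 1-2: Q_total=3.00, C_total=11.00, V=0.27; Q1=1.36, Q2=1.64; dissipated=0.024
Op 2: GROUND 2: Q2=0; energy lost=0.223
Op 3: CLOSE 3-1: Q_total=12.36, C_total=8.00, V=1.55; Q3=4.64, Q1=7.73; dissipated=10.799
Op 4: CLOSE 2-4: Q_total=17.00, C_total=9.00, V=1.89; Q2=11.33, Q4=5.67; dissipated=32.111
Final charges: Q1=7.73, Q2=11.33, Q3=4.64, Q4=5.67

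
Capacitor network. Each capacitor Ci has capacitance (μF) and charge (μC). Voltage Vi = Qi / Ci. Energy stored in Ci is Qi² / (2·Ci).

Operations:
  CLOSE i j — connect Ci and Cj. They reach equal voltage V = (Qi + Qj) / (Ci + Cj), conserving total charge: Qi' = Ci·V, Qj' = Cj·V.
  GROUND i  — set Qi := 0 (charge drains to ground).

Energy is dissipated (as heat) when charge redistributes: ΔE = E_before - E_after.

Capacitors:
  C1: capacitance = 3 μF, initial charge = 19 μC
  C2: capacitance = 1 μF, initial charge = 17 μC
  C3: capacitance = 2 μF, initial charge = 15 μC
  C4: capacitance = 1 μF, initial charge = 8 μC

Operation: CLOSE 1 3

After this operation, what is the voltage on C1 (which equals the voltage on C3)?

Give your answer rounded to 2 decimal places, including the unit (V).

Answer: 6.80 V

Derivation:
Initial: C1(3μF, Q=19μC, V=6.33V), C2(1μF, Q=17μC, V=17.00V), C3(2μF, Q=15μC, V=7.50V), C4(1μF, Q=8μC, V=8.00V)
Op 1: CLOSE 1-3: Q_total=34.00, C_total=5.00, V=6.80; Q1=20.40, Q3=13.60; dissipated=0.817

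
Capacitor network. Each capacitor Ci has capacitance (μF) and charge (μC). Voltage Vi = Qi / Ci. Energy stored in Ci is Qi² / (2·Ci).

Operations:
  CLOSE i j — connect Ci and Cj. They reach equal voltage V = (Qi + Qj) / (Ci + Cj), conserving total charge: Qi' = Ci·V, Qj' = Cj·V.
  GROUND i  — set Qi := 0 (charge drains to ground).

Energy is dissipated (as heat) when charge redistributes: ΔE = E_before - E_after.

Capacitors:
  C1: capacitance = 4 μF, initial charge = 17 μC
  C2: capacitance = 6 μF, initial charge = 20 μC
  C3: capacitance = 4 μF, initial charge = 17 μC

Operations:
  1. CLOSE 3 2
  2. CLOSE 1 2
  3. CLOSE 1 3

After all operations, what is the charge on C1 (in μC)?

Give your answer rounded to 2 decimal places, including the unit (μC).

Answer: 15.24 μC

Derivation:
Initial: C1(4μF, Q=17μC, V=4.25V), C2(6μF, Q=20μC, V=3.33V), C3(4μF, Q=17μC, V=4.25V)
Op 1: CLOSE 3-2: Q_total=37.00, C_total=10.00, V=3.70; Q3=14.80, Q2=22.20; dissipated=1.008
Op 2: CLOSE 1-2: Q_total=39.20, C_total=10.00, V=3.92; Q1=15.68, Q2=23.52; dissipated=0.363
Op 3: CLOSE 1-3: Q_total=30.48, C_total=8.00, V=3.81; Q1=15.24, Q3=15.24; dissipated=0.048
Final charges: Q1=15.24, Q2=23.52, Q3=15.24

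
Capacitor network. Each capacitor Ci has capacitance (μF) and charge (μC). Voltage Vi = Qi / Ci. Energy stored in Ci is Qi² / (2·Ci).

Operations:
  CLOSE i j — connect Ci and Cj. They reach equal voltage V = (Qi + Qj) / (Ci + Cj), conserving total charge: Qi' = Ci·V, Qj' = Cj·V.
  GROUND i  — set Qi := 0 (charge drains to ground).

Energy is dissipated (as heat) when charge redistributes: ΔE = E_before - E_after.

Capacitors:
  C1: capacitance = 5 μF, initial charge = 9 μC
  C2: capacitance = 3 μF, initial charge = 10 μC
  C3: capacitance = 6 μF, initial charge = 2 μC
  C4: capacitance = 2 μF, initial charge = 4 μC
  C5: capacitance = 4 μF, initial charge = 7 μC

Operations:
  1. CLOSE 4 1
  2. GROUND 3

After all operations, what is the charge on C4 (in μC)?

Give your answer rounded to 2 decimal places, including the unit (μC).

Initial: C1(5μF, Q=9μC, V=1.80V), C2(3μF, Q=10μC, V=3.33V), C3(6μF, Q=2μC, V=0.33V), C4(2μF, Q=4μC, V=2.00V), C5(4μF, Q=7μC, V=1.75V)
Op 1: CLOSE 4-1: Q_total=13.00, C_total=7.00, V=1.86; Q4=3.71, Q1=9.29; dissipated=0.029
Op 2: GROUND 3: Q3=0; energy lost=0.333
Final charges: Q1=9.29, Q2=10.00, Q3=0.00, Q4=3.71, Q5=7.00

Answer: 3.71 μC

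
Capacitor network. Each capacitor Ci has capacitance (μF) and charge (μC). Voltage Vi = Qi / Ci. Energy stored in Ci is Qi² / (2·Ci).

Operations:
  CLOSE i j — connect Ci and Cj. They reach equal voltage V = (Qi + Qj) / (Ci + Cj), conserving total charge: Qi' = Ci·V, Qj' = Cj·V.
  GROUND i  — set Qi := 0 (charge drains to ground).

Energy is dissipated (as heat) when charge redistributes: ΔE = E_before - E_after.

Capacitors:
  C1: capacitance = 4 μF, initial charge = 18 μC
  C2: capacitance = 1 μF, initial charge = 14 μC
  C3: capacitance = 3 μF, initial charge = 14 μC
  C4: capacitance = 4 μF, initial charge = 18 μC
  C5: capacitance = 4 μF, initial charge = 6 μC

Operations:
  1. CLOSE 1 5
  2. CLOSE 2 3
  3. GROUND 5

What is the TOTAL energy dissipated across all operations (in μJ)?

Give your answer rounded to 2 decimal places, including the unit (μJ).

Answer: 59.67 μJ

Derivation:
Initial: C1(4μF, Q=18μC, V=4.50V), C2(1μF, Q=14μC, V=14.00V), C3(3μF, Q=14μC, V=4.67V), C4(4μF, Q=18μC, V=4.50V), C5(4μF, Q=6μC, V=1.50V)
Op 1: CLOSE 1-5: Q_total=24.00, C_total=8.00, V=3.00; Q1=12.00, Q5=12.00; dissipated=9.000
Op 2: CLOSE 2-3: Q_total=28.00, C_total=4.00, V=7.00; Q2=7.00, Q3=21.00; dissipated=32.667
Op 3: GROUND 5: Q5=0; energy lost=18.000
Total dissipated: 59.667 μJ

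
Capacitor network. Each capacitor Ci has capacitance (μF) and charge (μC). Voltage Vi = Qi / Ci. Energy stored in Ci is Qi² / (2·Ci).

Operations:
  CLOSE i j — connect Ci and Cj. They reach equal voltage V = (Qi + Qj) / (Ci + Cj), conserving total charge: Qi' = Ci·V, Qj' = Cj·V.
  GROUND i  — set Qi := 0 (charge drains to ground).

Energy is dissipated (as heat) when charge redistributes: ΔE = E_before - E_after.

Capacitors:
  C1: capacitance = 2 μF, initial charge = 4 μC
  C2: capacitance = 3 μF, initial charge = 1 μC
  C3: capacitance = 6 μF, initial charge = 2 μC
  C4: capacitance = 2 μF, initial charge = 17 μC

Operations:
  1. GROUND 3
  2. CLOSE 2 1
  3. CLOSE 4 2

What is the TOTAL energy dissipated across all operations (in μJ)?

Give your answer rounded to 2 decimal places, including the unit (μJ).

Answer: 35.75 μJ

Derivation:
Initial: C1(2μF, Q=4μC, V=2.00V), C2(3μF, Q=1μC, V=0.33V), C3(6μF, Q=2μC, V=0.33V), C4(2μF, Q=17μC, V=8.50V)
Op 1: GROUND 3: Q3=0; energy lost=0.333
Op 2: CLOSE 2-1: Q_total=5.00, C_total=5.00, V=1.00; Q2=3.00, Q1=2.00; dissipated=1.667
Op 3: CLOSE 4-2: Q_total=20.00, C_total=5.00, V=4.00; Q4=8.00, Q2=12.00; dissipated=33.750
Total dissipated: 35.750 μJ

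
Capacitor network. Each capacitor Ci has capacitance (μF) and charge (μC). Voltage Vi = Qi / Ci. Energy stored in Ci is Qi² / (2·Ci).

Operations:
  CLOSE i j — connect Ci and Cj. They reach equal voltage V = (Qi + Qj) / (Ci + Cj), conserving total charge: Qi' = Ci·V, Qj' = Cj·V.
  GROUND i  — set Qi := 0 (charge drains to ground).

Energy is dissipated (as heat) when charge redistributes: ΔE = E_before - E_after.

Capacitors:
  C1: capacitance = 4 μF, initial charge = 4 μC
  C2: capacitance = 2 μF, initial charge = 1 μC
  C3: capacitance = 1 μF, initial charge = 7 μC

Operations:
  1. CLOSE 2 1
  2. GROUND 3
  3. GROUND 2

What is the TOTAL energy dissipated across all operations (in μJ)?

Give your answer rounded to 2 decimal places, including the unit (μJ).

Answer: 25.36 μJ

Derivation:
Initial: C1(4μF, Q=4μC, V=1.00V), C2(2μF, Q=1μC, V=0.50V), C3(1μF, Q=7μC, V=7.00V)
Op 1: CLOSE 2-1: Q_total=5.00, C_total=6.00, V=0.83; Q2=1.67, Q1=3.33; dissipated=0.167
Op 2: GROUND 3: Q3=0; energy lost=24.500
Op 3: GROUND 2: Q2=0; energy lost=0.694
Total dissipated: 25.361 μJ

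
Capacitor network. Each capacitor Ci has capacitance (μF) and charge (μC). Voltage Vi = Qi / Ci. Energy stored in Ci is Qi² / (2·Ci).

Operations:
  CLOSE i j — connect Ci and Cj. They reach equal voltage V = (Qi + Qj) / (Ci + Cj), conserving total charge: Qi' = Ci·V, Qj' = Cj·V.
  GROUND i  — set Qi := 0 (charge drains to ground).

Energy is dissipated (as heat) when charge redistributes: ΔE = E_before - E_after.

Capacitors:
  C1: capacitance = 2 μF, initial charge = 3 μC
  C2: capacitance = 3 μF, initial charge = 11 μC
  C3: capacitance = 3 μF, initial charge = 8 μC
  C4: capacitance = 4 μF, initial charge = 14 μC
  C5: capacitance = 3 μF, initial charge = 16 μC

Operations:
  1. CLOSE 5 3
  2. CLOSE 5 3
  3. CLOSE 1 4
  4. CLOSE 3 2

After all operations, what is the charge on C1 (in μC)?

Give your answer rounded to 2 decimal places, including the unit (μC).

Initial: C1(2μF, Q=3μC, V=1.50V), C2(3μF, Q=11μC, V=3.67V), C3(3μF, Q=8μC, V=2.67V), C4(4μF, Q=14μC, V=3.50V), C5(3μF, Q=16μC, V=5.33V)
Op 1: CLOSE 5-3: Q_total=24.00, C_total=6.00, V=4.00; Q5=12.00, Q3=12.00; dissipated=5.333
Op 2: CLOSE 5-3: Q_total=24.00, C_total=6.00, V=4.00; Q5=12.00, Q3=12.00; dissipated=0.000
Op 3: CLOSE 1-4: Q_total=17.00, C_total=6.00, V=2.83; Q1=5.67, Q4=11.33; dissipated=2.667
Op 4: CLOSE 3-2: Q_total=23.00, C_total=6.00, V=3.83; Q3=11.50, Q2=11.50; dissipated=0.083
Final charges: Q1=5.67, Q2=11.50, Q3=11.50, Q4=11.33, Q5=12.00

Answer: 5.67 μC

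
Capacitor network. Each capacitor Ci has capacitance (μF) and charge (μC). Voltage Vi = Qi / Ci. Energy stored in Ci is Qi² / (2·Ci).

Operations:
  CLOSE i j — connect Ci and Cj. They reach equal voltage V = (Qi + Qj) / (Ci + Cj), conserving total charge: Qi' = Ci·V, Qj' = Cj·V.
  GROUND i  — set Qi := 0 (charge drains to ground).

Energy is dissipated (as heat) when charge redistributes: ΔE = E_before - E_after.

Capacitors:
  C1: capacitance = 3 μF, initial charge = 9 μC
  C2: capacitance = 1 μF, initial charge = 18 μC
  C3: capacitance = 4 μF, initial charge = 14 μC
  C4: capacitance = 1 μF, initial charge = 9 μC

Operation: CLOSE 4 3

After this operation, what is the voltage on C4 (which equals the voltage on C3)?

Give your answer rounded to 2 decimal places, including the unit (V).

Answer: 4.60 V

Derivation:
Initial: C1(3μF, Q=9μC, V=3.00V), C2(1μF, Q=18μC, V=18.00V), C3(4μF, Q=14μC, V=3.50V), C4(1μF, Q=9μC, V=9.00V)
Op 1: CLOSE 4-3: Q_total=23.00, C_total=5.00, V=4.60; Q4=4.60, Q3=18.40; dissipated=12.100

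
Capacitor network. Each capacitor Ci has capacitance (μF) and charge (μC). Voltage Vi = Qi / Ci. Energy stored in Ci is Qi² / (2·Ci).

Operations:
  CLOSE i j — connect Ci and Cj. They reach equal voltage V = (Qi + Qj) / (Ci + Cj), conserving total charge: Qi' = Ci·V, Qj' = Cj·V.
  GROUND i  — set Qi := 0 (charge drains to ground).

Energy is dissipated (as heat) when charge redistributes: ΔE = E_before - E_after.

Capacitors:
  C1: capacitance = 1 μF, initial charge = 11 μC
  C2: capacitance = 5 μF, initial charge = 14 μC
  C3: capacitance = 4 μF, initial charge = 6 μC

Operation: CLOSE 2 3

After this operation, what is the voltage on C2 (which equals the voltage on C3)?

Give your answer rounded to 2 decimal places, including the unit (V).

Initial: C1(1μF, Q=11μC, V=11.00V), C2(5μF, Q=14μC, V=2.80V), C3(4μF, Q=6μC, V=1.50V)
Op 1: CLOSE 2-3: Q_total=20.00, C_total=9.00, V=2.22; Q2=11.11, Q3=8.89; dissipated=1.878

Answer: 2.22 V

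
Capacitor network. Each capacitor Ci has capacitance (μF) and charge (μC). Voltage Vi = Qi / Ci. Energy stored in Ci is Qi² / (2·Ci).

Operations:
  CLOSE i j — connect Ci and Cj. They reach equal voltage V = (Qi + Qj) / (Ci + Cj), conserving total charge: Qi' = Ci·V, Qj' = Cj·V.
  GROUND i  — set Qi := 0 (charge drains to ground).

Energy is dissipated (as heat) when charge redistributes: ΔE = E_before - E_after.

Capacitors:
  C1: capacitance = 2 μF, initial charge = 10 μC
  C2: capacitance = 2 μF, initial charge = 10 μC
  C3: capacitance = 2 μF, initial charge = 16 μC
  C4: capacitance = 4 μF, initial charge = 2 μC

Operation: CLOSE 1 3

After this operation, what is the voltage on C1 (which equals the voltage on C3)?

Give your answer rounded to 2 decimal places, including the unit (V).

Initial: C1(2μF, Q=10μC, V=5.00V), C2(2μF, Q=10μC, V=5.00V), C3(2μF, Q=16μC, V=8.00V), C4(4μF, Q=2μC, V=0.50V)
Op 1: CLOSE 1-3: Q_total=26.00, C_total=4.00, V=6.50; Q1=13.00, Q3=13.00; dissipated=4.500

Answer: 6.50 V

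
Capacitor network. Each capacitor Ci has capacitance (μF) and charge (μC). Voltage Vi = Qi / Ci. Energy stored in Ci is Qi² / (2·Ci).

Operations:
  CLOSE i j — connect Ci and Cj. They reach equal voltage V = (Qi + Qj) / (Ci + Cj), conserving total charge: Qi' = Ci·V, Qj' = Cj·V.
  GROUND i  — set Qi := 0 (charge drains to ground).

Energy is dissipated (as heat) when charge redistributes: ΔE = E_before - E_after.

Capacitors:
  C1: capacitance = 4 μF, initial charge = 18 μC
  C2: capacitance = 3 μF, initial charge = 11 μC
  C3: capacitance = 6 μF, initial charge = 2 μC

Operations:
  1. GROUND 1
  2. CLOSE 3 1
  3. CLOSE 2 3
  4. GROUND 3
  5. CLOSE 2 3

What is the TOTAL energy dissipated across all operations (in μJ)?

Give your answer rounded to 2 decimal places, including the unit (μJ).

Answer: 60.00 μJ

Derivation:
Initial: C1(4μF, Q=18μC, V=4.50V), C2(3μF, Q=11μC, V=3.67V), C3(6μF, Q=2μC, V=0.33V)
Op 1: GROUND 1: Q1=0; energy lost=40.500
Op 2: CLOSE 3-1: Q_total=2.00, C_total=10.00, V=0.20; Q3=1.20, Q1=0.80; dissipated=0.133
Op 3: CLOSE 2-3: Q_total=12.20, C_total=9.00, V=1.36; Q2=4.07, Q3=8.13; dissipated=12.018
Op 4: GROUND 3: Q3=0; energy lost=5.513
Op 5: CLOSE 2-3: Q_total=4.07, C_total=9.00, V=0.45; Q2=1.36, Q3=2.71; dissipated=1.838
Total dissipated: 60.001 μJ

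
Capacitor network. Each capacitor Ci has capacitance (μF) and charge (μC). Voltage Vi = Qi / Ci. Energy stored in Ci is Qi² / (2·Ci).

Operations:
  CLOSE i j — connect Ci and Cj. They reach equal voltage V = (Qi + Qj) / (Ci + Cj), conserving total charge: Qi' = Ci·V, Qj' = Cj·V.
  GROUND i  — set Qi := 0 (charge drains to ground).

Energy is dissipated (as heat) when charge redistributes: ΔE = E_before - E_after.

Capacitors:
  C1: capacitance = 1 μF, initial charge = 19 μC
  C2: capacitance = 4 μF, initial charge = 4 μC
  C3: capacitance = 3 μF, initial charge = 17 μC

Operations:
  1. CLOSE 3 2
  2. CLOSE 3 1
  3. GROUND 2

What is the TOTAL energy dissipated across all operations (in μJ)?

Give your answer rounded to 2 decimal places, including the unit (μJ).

Initial: C1(1μF, Q=19μC, V=19.00V), C2(4μF, Q=4μC, V=1.00V), C3(3μF, Q=17μC, V=5.67V)
Op 1: CLOSE 3-2: Q_total=21.00, C_total=7.00, V=3.00; Q3=9.00, Q2=12.00; dissipated=18.667
Op 2: CLOSE 3-1: Q_total=28.00, C_total=4.00, V=7.00; Q3=21.00, Q1=7.00; dissipated=96.000
Op 3: GROUND 2: Q2=0; energy lost=18.000
Total dissipated: 132.667 μJ

Answer: 132.67 μJ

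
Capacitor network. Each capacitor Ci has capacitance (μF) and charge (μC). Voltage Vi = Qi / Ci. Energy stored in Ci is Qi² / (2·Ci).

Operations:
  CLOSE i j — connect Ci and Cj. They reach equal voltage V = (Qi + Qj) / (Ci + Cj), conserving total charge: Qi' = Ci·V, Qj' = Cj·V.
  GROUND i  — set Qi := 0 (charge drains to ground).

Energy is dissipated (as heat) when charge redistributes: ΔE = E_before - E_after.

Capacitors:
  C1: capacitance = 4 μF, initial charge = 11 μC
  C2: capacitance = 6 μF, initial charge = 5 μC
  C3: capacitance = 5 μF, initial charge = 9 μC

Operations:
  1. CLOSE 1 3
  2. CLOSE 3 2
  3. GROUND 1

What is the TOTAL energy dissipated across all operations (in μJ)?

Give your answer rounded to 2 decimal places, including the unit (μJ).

Answer: 13.51 μJ

Derivation:
Initial: C1(4μF, Q=11μC, V=2.75V), C2(6μF, Q=5μC, V=0.83V), C3(5μF, Q=9μC, V=1.80V)
Op 1: CLOSE 1-3: Q_total=20.00, C_total=9.00, V=2.22; Q1=8.89, Q3=11.11; dissipated=1.003
Op 2: CLOSE 3-2: Q_total=16.11, C_total=11.00, V=1.46; Q3=7.32, Q2=8.79; dissipated=2.630
Op 3: GROUND 1: Q1=0; energy lost=9.877
Total dissipated: 13.510 μJ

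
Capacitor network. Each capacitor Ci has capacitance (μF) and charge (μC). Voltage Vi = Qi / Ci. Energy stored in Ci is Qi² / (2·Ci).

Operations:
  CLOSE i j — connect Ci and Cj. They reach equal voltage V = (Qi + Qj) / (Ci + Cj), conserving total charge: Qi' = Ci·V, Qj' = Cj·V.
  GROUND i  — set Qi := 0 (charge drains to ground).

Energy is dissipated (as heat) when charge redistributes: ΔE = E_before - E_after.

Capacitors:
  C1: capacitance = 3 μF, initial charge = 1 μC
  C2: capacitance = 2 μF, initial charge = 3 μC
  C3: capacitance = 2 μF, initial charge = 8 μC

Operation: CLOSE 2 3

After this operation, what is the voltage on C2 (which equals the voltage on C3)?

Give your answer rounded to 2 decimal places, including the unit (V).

Answer: 2.75 V

Derivation:
Initial: C1(3μF, Q=1μC, V=0.33V), C2(2μF, Q=3μC, V=1.50V), C3(2μF, Q=8μC, V=4.00V)
Op 1: CLOSE 2-3: Q_total=11.00, C_total=4.00, V=2.75; Q2=5.50, Q3=5.50; dissipated=3.125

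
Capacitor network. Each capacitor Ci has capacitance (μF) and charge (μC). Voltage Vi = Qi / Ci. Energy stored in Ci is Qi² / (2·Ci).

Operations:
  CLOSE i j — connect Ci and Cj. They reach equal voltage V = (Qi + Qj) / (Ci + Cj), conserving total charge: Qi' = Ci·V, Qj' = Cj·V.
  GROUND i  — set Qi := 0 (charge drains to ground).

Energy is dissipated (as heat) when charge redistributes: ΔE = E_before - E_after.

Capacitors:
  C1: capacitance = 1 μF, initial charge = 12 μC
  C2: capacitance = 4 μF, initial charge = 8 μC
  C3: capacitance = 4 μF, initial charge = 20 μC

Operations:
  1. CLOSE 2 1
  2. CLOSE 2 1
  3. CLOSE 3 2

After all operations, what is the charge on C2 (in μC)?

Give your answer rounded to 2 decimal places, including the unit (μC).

Answer: 18.00 μC

Derivation:
Initial: C1(1μF, Q=12μC, V=12.00V), C2(4μF, Q=8μC, V=2.00V), C3(4μF, Q=20μC, V=5.00V)
Op 1: CLOSE 2-1: Q_total=20.00, C_total=5.00, V=4.00; Q2=16.00, Q1=4.00; dissipated=40.000
Op 2: CLOSE 2-1: Q_total=20.00, C_total=5.00, V=4.00; Q2=16.00, Q1=4.00; dissipated=0.000
Op 3: CLOSE 3-2: Q_total=36.00, C_total=8.00, V=4.50; Q3=18.00, Q2=18.00; dissipated=1.000
Final charges: Q1=4.00, Q2=18.00, Q3=18.00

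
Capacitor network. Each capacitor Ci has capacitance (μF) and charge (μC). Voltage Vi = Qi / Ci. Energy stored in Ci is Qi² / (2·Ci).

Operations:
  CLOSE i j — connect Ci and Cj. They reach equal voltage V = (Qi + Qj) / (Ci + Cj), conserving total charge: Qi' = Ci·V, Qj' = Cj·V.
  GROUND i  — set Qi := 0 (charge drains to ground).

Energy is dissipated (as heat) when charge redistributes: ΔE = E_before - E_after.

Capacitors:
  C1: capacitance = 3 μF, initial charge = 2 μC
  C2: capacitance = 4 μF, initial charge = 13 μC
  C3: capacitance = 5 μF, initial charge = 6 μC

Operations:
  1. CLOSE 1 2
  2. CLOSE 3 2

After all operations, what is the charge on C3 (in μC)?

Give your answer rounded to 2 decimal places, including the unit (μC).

Initial: C1(3μF, Q=2μC, V=0.67V), C2(4μF, Q=13μC, V=3.25V), C3(5μF, Q=6μC, V=1.20V)
Op 1: CLOSE 1-2: Q_total=15.00, C_total=7.00, V=2.14; Q1=6.43, Q2=8.57; dissipated=5.720
Op 2: CLOSE 3-2: Q_total=14.57, C_total=9.00, V=1.62; Q3=8.10, Q2=6.48; dissipated=0.988
Final charges: Q1=6.43, Q2=6.48, Q3=8.10

Answer: 8.10 μC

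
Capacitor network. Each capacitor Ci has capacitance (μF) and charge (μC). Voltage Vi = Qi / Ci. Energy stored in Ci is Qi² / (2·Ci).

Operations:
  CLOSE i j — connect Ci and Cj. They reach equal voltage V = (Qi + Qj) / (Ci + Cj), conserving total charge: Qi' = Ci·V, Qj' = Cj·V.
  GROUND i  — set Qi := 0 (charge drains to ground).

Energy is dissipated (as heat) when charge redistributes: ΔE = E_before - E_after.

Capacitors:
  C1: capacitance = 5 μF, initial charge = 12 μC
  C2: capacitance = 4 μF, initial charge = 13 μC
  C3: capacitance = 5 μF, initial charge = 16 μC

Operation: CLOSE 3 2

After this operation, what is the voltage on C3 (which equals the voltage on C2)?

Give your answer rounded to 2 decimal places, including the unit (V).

Answer: 3.22 V

Derivation:
Initial: C1(5μF, Q=12μC, V=2.40V), C2(4μF, Q=13μC, V=3.25V), C3(5μF, Q=16μC, V=3.20V)
Op 1: CLOSE 3-2: Q_total=29.00, C_total=9.00, V=3.22; Q3=16.11, Q2=12.89; dissipated=0.003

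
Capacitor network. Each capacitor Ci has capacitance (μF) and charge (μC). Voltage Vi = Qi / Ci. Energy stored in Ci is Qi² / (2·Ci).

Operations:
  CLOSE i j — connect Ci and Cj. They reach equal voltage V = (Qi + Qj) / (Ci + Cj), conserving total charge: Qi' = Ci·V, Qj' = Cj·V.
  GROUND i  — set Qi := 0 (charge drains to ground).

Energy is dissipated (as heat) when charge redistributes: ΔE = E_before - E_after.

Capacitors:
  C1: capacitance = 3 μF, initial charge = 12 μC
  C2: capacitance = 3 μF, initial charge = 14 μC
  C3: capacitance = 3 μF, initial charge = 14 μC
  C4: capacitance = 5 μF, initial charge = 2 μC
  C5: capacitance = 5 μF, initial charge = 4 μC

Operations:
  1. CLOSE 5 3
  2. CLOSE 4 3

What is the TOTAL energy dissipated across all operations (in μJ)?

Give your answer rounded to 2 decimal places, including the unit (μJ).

Answer: 17.23 μJ

Derivation:
Initial: C1(3μF, Q=12μC, V=4.00V), C2(3μF, Q=14μC, V=4.67V), C3(3μF, Q=14μC, V=4.67V), C4(5μF, Q=2μC, V=0.40V), C5(5μF, Q=4μC, V=0.80V)
Op 1: CLOSE 5-3: Q_total=18.00, C_total=8.00, V=2.25; Q5=11.25, Q3=6.75; dissipated=14.017
Op 2: CLOSE 4-3: Q_total=8.75, C_total=8.00, V=1.09; Q4=5.47, Q3=3.28; dissipated=3.209
Total dissipated: 17.225 μJ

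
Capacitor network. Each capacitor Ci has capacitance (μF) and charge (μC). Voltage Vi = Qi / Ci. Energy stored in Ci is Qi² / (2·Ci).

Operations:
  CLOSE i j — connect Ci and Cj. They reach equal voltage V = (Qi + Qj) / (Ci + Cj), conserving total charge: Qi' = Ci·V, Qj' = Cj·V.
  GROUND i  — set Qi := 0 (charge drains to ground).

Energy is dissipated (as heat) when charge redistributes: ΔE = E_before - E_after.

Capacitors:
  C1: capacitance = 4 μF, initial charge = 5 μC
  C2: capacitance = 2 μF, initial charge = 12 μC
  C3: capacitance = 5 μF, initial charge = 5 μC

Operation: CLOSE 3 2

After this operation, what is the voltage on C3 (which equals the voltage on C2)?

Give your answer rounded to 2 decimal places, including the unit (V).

Initial: C1(4μF, Q=5μC, V=1.25V), C2(2μF, Q=12μC, V=6.00V), C3(5μF, Q=5μC, V=1.00V)
Op 1: CLOSE 3-2: Q_total=17.00, C_total=7.00, V=2.43; Q3=12.14, Q2=4.86; dissipated=17.857

Answer: 2.43 V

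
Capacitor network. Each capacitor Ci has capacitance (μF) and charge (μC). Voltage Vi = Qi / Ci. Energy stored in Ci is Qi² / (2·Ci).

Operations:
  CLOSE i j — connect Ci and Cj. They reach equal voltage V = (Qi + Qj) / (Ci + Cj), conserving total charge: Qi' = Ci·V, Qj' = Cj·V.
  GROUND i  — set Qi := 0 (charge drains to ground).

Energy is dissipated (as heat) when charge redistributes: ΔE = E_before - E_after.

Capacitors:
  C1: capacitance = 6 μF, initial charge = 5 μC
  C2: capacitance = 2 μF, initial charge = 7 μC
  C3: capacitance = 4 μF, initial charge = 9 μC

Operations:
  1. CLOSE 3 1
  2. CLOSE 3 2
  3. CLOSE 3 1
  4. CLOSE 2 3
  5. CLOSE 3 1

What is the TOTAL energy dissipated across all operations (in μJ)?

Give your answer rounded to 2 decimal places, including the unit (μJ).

Answer: 6.08 μJ

Derivation:
Initial: C1(6μF, Q=5μC, V=0.83V), C2(2μF, Q=7μC, V=3.50V), C3(4μF, Q=9μC, V=2.25V)
Op 1: CLOSE 3-1: Q_total=14.00, C_total=10.00, V=1.40; Q3=5.60, Q1=8.40; dissipated=2.408
Op 2: CLOSE 3-2: Q_total=12.60, C_total=6.00, V=2.10; Q3=8.40, Q2=4.20; dissipated=2.940
Op 3: CLOSE 3-1: Q_total=16.80, C_total=10.00, V=1.68; Q3=6.72, Q1=10.08; dissipated=0.588
Op 4: CLOSE 2-3: Q_total=10.92, C_total=6.00, V=1.82; Q2=3.64, Q3=7.28; dissipated=0.118
Op 5: CLOSE 3-1: Q_total=17.36, C_total=10.00, V=1.74; Q3=6.94, Q1=10.42; dissipated=0.024
Total dissipated: 6.077 μJ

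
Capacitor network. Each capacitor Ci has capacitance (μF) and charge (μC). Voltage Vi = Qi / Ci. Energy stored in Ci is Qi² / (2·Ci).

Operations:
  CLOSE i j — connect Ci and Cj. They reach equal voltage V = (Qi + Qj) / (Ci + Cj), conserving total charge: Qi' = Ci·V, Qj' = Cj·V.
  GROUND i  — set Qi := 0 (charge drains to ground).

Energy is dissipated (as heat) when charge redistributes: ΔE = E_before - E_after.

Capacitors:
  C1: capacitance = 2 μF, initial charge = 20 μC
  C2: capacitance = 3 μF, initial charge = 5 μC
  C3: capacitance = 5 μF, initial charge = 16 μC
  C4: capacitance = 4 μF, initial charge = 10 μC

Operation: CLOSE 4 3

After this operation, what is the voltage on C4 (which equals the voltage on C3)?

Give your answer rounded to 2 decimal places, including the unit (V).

Answer: 2.89 V

Derivation:
Initial: C1(2μF, Q=20μC, V=10.00V), C2(3μF, Q=5μC, V=1.67V), C3(5μF, Q=16μC, V=3.20V), C4(4μF, Q=10μC, V=2.50V)
Op 1: CLOSE 4-3: Q_total=26.00, C_total=9.00, V=2.89; Q4=11.56, Q3=14.44; dissipated=0.544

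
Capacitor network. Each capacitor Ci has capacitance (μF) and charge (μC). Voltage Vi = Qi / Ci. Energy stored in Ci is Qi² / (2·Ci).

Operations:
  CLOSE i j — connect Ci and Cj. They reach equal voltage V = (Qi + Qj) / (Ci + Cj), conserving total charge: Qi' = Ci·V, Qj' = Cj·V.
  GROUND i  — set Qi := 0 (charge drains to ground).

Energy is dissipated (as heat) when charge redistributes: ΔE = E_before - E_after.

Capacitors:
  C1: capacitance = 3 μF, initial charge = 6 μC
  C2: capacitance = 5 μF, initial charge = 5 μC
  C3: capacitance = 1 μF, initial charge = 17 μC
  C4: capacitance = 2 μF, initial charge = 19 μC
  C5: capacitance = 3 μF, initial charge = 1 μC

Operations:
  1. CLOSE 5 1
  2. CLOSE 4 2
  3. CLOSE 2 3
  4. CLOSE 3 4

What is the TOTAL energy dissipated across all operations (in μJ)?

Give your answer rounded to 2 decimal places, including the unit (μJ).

Answer: 132.14 μJ

Derivation:
Initial: C1(3μF, Q=6μC, V=2.00V), C2(5μF, Q=5μC, V=1.00V), C3(1μF, Q=17μC, V=17.00V), C4(2μF, Q=19μC, V=9.50V), C5(3μF, Q=1μC, V=0.33V)
Op 1: CLOSE 5-1: Q_total=7.00, C_total=6.00, V=1.17; Q5=3.50, Q1=3.50; dissipated=2.083
Op 2: CLOSE 4-2: Q_total=24.00, C_total=7.00, V=3.43; Q4=6.86, Q2=17.14; dissipated=51.607
Op 3: CLOSE 2-3: Q_total=34.14, C_total=6.00, V=5.69; Q2=28.45, Q3=5.69; dissipated=76.743
Op 4: CLOSE 3-4: Q_total=12.55, C_total=3.00, V=4.18; Q3=4.18, Q4=8.37; dissipated=1.705
Total dissipated: 132.139 μJ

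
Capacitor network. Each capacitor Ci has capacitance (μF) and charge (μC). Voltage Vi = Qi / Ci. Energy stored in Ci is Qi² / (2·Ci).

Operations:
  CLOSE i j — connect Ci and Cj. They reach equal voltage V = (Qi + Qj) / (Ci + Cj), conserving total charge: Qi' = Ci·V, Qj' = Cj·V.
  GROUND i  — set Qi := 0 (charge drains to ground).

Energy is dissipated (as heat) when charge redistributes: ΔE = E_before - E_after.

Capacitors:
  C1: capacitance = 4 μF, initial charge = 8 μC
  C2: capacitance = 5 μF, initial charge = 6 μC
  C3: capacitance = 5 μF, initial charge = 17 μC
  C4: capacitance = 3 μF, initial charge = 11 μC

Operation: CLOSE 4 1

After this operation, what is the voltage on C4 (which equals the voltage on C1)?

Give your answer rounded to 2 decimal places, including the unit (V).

Answer: 2.71 V

Derivation:
Initial: C1(4μF, Q=8μC, V=2.00V), C2(5μF, Q=6μC, V=1.20V), C3(5μF, Q=17μC, V=3.40V), C4(3μF, Q=11μC, V=3.67V)
Op 1: CLOSE 4-1: Q_total=19.00, C_total=7.00, V=2.71; Q4=8.14, Q1=10.86; dissipated=2.381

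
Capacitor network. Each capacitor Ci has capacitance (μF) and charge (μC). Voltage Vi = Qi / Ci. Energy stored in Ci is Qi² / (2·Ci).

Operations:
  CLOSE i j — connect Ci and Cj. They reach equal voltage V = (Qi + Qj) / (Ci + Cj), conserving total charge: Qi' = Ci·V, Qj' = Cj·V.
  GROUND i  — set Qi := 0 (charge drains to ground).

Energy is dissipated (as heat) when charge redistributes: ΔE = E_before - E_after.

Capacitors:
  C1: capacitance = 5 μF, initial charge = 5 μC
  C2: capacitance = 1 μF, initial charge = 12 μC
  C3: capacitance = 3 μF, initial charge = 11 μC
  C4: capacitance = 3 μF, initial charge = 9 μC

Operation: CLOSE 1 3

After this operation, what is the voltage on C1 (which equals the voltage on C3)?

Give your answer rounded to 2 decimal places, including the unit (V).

Answer: 2.00 V

Derivation:
Initial: C1(5μF, Q=5μC, V=1.00V), C2(1μF, Q=12μC, V=12.00V), C3(3μF, Q=11μC, V=3.67V), C4(3μF, Q=9μC, V=3.00V)
Op 1: CLOSE 1-3: Q_total=16.00, C_total=8.00, V=2.00; Q1=10.00, Q3=6.00; dissipated=6.667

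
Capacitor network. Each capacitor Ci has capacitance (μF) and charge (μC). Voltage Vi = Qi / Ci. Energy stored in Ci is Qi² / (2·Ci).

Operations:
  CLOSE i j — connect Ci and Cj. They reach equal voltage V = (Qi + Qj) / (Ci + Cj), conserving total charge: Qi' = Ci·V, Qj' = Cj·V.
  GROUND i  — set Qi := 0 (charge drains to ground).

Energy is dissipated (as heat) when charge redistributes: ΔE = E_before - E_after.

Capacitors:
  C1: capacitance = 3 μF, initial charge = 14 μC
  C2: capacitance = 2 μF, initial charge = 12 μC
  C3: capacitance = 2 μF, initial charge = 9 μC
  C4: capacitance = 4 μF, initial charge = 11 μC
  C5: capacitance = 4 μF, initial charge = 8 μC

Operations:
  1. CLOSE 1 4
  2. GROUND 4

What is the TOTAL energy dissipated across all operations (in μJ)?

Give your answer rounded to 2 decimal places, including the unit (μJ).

Answer: 28.66 μJ

Derivation:
Initial: C1(3μF, Q=14μC, V=4.67V), C2(2μF, Q=12μC, V=6.00V), C3(2μF, Q=9μC, V=4.50V), C4(4μF, Q=11μC, V=2.75V), C5(4μF, Q=8μC, V=2.00V)
Op 1: CLOSE 1-4: Q_total=25.00, C_total=7.00, V=3.57; Q1=10.71, Q4=14.29; dissipated=3.149
Op 2: GROUND 4: Q4=0; energy lost=25.510
Total dissipated: 28.659 μJ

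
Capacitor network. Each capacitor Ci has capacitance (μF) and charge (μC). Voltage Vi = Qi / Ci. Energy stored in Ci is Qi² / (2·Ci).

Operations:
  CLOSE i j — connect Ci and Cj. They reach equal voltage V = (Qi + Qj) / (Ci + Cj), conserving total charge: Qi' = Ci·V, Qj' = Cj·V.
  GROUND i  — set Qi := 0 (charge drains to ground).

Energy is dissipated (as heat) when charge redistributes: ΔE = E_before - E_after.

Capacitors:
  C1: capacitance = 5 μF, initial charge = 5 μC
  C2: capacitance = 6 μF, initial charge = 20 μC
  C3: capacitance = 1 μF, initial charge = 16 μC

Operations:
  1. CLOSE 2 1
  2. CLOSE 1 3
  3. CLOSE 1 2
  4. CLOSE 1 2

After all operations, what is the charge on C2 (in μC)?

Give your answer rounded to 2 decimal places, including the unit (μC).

Answer: 19.88 μC

Derivation:
Initial: C1(5μF, Q=5μC, V=1.00V), C2(6μF, Q=20μC, V=3.33V), C3(1μF, Q=16μC, V=16.00V)
Op 1: CLOSE 2-1: Q_total=25.00, C_total=11.00, V=2.27; Q2=13.64, Q1=11.36; dissipated=7.424
Op 2: CLOSE 1-3: Q_total=27.36, C_total=6.00, V=4.56; Q1=22.80, Q3=4.56; dissipated=78.516
Op 3: CLOSE 1-2: Q_total=36.44, C_total=11.00, V=3.31; Q1=16.56, Q2=19.88; dissipated=7.138
Op 4: CLOSE 1-2: Q_total=36.44, C_total=11.00, V=3.31; Q1=16.56, Q2=19.88; dissipated=0.000
Final charges: Q1=16.56, Q2=19.88, Q3=4.56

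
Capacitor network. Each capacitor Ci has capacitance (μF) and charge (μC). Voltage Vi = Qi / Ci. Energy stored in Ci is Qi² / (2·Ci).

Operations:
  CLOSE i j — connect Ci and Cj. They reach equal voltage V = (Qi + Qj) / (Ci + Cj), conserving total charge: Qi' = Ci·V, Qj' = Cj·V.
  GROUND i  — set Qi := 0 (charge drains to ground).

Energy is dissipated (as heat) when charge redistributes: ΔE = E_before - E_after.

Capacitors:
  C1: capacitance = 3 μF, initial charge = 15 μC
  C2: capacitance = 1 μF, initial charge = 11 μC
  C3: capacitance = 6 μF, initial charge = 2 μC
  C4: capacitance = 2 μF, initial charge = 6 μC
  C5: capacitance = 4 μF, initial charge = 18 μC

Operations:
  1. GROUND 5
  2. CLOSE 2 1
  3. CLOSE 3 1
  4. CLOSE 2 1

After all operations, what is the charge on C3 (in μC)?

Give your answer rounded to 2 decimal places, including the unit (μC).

Answer: 14.33 μC

Derivation:
Initial: C1(3μF, Q=15μC, V=5.00V), C2(1μF, Q=11μC, V=11.00V), C3(6μF, Q=2μC, V=0.33V), C4(2μF, Q=6μC, V=3.00V), C5(4μF, Q=18μC, V=4.50V)
Op 1: GROUND 5: Q5=0; energy lost=40.500
Op 2: CLOSE 2-1: Q_total=26.00, C_total=4.00, V=6.50; Q2=6.50, Q1=19.50; dissipated=13.500
Op 3: CLOSE 3-1: Q_total=21.50, C_total=9.00, V=2.39; Q3=14.33, Q1=7.17; dissipated=38.028
Op 4: CLOSE 2-1: Q_total=13.67, C_total=4.00, V=3.42; Q2=3.42, Q1=10.25; dissipated=6.338
Final charges: Q1=10.25, Q2=3.42, Q3=14.33, Q4=6.00, Q5=0.00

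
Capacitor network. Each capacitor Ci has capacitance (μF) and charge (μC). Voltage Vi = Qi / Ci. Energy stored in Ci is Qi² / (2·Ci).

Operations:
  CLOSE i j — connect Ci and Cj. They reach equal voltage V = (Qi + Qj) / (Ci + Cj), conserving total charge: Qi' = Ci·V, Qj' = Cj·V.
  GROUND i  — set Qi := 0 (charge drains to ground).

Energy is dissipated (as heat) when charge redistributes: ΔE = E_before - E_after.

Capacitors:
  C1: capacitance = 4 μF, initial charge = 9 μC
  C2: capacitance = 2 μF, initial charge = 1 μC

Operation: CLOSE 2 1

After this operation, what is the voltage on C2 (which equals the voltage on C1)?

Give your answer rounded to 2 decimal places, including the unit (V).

Initial: C1(4μF, Q=9μC, V=2.25V), C2(2μF, Q=1μC, V=0.50V)
Op 1: CLOSE 2-1: Q_total=10.00, C_total=6.00, V=1.67; Q2=3.33, Q1=6.67; dissipated=2.042

Answer: 1.67 V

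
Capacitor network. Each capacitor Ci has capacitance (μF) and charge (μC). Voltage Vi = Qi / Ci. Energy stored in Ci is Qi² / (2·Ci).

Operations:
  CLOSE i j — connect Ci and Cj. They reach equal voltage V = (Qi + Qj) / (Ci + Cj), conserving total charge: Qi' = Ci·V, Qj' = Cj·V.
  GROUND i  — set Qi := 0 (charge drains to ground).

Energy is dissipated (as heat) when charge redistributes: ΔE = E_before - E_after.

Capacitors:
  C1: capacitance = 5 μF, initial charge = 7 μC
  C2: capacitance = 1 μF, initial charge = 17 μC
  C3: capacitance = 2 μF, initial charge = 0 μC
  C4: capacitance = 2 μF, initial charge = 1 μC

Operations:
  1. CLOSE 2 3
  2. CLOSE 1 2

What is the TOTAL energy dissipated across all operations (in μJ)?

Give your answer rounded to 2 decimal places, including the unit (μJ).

Answer: 103.92 μJ

Derivation:
Initial: C1(5μF, Q=7μC, V=1.40V), C2(1μF, Q=17μC, V=17.00V), C3(2μF, Q=0μC, V=0.00V), C4(2μF, Q=1μC, V=0.50V)
Op 1: CLOSE 2-3: Q_total=17.00, C_total=3.00, V=5.67; Q2=5.67, Q3=11.33; dissipated=96.333
Op 2: CLOSE 1-2: Q_total=12.67, C_total=6.00, V=2.11; Q1=10.56, Q2=2.11; dissipated=7.585
Total dissipated: 103.919 μJ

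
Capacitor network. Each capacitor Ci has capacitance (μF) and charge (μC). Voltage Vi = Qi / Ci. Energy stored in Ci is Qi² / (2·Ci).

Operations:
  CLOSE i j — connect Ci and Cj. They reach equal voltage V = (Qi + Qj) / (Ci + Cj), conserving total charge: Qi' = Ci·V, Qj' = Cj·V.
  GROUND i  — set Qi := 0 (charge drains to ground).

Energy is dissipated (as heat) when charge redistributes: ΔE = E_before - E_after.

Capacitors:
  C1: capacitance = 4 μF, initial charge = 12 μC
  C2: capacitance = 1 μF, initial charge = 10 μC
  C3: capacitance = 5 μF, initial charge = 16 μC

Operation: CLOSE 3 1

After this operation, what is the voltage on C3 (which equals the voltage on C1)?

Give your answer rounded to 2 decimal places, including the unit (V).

Initial: C1(4μF, Q=12μC, V=3.00V), C2(1μF, Q=10μC, V=10.00V), C3(5μF, Q=16μC, V=3.20V)
Op 1: CLOSE 3-1: Q_total=28.00, C_total=9.00, V=3.11; Q3=15.56, Q1=12.44; dissipated=0.044

Answer: 3.11 V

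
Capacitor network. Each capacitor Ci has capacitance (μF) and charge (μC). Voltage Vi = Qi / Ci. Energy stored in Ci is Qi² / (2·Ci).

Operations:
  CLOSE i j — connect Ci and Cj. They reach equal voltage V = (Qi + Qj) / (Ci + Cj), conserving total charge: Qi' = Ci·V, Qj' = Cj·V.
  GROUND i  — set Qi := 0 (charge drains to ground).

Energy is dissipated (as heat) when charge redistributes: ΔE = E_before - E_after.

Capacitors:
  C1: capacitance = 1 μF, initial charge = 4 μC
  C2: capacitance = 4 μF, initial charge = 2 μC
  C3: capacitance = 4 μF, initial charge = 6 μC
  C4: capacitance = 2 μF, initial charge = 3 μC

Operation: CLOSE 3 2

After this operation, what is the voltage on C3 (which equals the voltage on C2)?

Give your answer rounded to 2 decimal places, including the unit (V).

Initial: C1(1μF, Q=4μC, V=4.00V), C2(4μF, Q=2μC, V=0.50V), C3(4μF, Q=6μC, V=1.50V), C4(2μF, Q=3μC, V=1.50V)
Op 1: CLOSE 3-2: Q_total=8.00, C_total=8.00, V=1.00; Q3=4.00, Q2=4.00; dissipated=1.000

Answer: 1.00 V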